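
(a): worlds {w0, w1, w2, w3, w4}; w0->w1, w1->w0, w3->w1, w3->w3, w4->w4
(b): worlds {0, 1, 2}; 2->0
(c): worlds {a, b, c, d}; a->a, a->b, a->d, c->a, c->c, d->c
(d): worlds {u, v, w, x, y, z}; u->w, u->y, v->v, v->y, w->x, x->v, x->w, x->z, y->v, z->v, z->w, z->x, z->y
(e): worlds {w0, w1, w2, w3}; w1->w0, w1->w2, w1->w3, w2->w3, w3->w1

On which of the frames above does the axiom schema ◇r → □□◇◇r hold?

Frame correspondent (Sahlqvist): ∀x ∀y ∀z ((xRy ∧ xR²z) → ∃w (y = w ∧ zR²w)) — i.e. a generalized confluence (Geach) condition.
(a): fails — w0Rw1, w0R²w0 but no w with w1=w and w0R²w.
(b): satisfies the condition.
(c): fails — aRa, aR²b but no w with a=w and bR²w.
(d): fails — uRw, uR²v but no t with w=t and vR²t.
(e): fails — w1Rw0, w1R²w1 but no w with w0=w and w1R²w.
Valid on: (b).

(b)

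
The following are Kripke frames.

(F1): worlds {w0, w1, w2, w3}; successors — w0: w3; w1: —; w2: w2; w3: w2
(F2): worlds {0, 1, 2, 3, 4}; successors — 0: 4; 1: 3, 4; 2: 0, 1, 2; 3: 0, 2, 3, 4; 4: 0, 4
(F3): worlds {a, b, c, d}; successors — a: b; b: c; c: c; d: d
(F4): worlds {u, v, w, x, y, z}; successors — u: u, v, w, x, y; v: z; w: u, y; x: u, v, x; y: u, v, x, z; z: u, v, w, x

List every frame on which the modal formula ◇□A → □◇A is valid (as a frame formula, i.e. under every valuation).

(F1), (F3)

The schema corresponds to convergence: ∀x ∀y ∀z (Rxy ∧ Rxz → ∃w (Ryw ∧ Rzw)).
(F1): satisfies the condition.
(F2): fails — R20 and R22 but 0 and 2 have no common successor.
(F3): satisfies the condition.
(F4): fails — Ruv and Ruu but v and u have no common successor.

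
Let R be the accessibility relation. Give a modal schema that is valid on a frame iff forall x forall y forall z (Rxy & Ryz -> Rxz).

□s → □□s

The condition is transitivity. The 4 schema □s → □□s defines it.
Suppose □s→□□s is valid. Take Rxy, Ryz and set V(s)={w : Rxw}. Then □s at x, so □□s at x, so □s at y, so s at z, i.e. Rxz.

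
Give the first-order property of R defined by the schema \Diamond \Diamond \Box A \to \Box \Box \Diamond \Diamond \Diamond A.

\forall x \forall y \forall z ((x R^2 y \wedge x R^2 z) \to \exists w (yRw \wedge z R^3 w))

This is a Sahlqvist (Geach-type) schema ◇^2□^1A → □^2◇^3A.
Minimal-valuation argument: fix x; take any y with xR^2y and any z with xR^2z. Set V(A) to the set of worlds R-reachable from y in exactly 1 step. Then □^1A holds at y, so the antecedent holds at x; validity forces ◇^3A at z, giving a w with zR^3w and yR^1w.
First-order correspondent: \forall x \forall y \forall z ((x R^2 y \wedge x R^2 z) \to \exists w (yRw \wedge z R^3 w)).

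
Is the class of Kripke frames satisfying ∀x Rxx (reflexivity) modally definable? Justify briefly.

Definable; □q → q defines it

This is a Sahlqvist condition; the T axiom □q → q defines it.
Suppose □q→q is valid. At any x set V(q)={w : Rxw}. Then □q holds at x, so q holds at x, i.e. Rxx.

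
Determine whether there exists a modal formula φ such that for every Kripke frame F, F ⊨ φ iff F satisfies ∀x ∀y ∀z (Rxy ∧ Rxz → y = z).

Yes: it is partial functionality, defined by the CD schema ◇r → □r.

Definable; ◇r → □r defines it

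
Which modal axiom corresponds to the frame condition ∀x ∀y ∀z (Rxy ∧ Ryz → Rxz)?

□p → □□p

The condition is transitivity. The 4 schema □p → □□p defines it.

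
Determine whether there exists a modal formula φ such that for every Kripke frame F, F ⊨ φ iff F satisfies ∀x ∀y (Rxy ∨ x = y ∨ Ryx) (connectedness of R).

Not modally definable

Any modally definable frame class is closed under disjoint unions.
Take 2 disjoint single-world reflexive frames: each is trivially connected, but their disjoint union has 2 worlds with no edge between distinct components, so it is not connected.
So the class is not modally definable.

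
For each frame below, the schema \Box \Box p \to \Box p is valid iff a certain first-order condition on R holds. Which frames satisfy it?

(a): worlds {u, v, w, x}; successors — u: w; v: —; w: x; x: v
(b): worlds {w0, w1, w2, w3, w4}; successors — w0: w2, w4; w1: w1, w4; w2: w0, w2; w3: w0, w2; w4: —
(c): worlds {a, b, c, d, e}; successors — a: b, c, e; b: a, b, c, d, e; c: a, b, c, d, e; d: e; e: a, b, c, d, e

(c)

The schema corresponds to density: \forall x \forall y (Rxy \to \exists z (Rxz \wedge Rzy)).
(a): fails — Ruw but no z with Ruz and Rzw.
(b): fails — Rw0w4 but no z with Rw0z and Rzw4.
(c): condition met.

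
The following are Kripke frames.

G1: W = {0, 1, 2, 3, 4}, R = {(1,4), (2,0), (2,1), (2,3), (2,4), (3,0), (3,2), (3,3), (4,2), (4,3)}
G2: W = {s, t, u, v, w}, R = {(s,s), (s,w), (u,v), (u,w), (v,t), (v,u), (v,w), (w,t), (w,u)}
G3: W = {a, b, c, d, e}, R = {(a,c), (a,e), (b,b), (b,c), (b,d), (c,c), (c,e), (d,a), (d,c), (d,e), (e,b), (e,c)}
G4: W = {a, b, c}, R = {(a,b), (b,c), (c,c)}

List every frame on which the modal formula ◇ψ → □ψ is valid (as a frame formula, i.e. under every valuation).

Frame correspondent (Sahlqvist): ∀x ∀y ∀z (Rxy ∧ Rxz → y = z) — i.e. partial functionality.
G1: fails — 2 sees both 0 and 1.
G2: fails — s sees both s and w.
G3: fails — a sees both c and e.
G4: holds.

G4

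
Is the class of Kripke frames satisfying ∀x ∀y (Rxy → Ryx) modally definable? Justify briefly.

This is a Sahlqvist condition; the B axiom r → □◇r defines it.
Suppose r→□◇r is valid. Take Rxy and set V(r)={x}. Then r at x, so □◇r at x, so ◇r at y, so some z with Ryz has r; z=x, i.e. Ryx.

Definable; r → □◇r defines it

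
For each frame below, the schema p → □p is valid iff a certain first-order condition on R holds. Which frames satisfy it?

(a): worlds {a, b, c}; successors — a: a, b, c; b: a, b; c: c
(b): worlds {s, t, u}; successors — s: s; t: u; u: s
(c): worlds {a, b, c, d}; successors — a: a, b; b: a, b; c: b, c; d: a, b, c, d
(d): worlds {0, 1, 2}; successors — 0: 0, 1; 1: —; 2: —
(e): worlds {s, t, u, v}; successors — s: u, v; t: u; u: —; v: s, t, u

none

This is the axiom for a generalized confluence (Geach) condition; its first-order frame correspondent is ∀x ∀z (xRz → ∃w (x = w ∧ z = w)).
(a): fails — aRb but a ≠ b.
(b): fails — tRu but t ≠ u.
(c): fails — aRb but a ≠ b.
(d): fails — 0R1 but 0 ≠ 1.
(e): fails — sRu but s ≠ u.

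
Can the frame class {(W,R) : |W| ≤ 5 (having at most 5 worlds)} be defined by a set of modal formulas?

Not definable by any modal formula

Modal frame validity is preserved under disjoint unions.
Any modal formula valid on each of 6 disjoint one-world frames is valid on their disjoint union (validity is preserved under disjoint unions). Each one-world frame has |W|=1≤5, but the union has |W|=6.
So no modal formula (or set of formulas) defines exactly the |W|≤5 frames.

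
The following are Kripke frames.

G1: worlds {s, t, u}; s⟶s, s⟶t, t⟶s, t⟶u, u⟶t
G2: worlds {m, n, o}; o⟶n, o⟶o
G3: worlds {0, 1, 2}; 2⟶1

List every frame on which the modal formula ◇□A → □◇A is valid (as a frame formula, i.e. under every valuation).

G1

The schema corresponds to convergence: ∀x ∀y ∀z (Rxy ∧ Rxz → ∃w (Ryw ∧ Rzw)).
G1: condition met.
G2: fails — Roo and Ron but o and n have no common successor.
G3: fails — R21 and R21 but 1 and 1 have no common successor.
Valid on: G1.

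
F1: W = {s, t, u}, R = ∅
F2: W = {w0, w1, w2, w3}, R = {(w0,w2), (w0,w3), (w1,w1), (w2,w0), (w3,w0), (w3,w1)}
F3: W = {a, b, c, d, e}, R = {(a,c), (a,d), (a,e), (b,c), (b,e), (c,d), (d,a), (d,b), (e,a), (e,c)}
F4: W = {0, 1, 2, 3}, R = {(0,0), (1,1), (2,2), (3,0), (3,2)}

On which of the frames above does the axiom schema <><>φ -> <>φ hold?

F1, F4

This is the axiom for transitivity; its first-order frame correspondent is forall x forall y forall z (Rxy & Ryz -> Rxz).
F1: ✓.
F2: fails — Rw3w0 and Rw0w2 but not Rw3w2.
F3: fails — Rbc and Rcd but not Rbd.
F4: ✓.
Valid on: F1, F4.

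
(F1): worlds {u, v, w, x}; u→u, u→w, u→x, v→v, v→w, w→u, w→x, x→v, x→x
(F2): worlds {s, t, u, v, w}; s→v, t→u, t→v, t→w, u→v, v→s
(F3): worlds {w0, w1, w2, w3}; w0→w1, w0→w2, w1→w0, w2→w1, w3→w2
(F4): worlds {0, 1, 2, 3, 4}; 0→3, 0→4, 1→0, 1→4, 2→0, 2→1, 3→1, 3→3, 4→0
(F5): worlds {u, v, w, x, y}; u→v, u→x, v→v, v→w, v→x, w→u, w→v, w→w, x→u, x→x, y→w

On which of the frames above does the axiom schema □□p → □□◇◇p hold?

(F1), (F2), (F4), (F5)

The schema corresponds to a generalized confluence (Geach) condition: ∀x ∀z (xR²z → ∃w (xR²w ∧ zR²w)).
(F1): ✓.
(F2): ✓.
(F3): fails — w1R²w2 but no w with w1R²w and w2R²w.
(F4): ✓.
(F5): ✓.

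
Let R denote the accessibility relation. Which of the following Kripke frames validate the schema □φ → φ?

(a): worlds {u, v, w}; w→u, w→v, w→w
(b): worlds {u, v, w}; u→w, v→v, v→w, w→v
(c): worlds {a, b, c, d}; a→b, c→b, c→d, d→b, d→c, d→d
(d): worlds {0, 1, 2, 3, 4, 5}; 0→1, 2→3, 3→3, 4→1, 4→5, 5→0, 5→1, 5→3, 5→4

none

This is the axiom for reflexivity; its first-order frame correspondent is ∀x Rxx.
(a): fails — world u does not see itself.
(b): fails — world u does not see itself.
(c): fails — world a does not see itself.
(d): fails — world 0 does not see itself.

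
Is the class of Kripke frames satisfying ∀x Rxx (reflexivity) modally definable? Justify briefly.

Yes, by □q → q

The condition is reflexivity. A defining modal formula is □q → q.
Suppose □q→q is valid. At any x set V(q)={w : Rxw}. Then □q holds at x, so q holds at x, i.e. Rxx.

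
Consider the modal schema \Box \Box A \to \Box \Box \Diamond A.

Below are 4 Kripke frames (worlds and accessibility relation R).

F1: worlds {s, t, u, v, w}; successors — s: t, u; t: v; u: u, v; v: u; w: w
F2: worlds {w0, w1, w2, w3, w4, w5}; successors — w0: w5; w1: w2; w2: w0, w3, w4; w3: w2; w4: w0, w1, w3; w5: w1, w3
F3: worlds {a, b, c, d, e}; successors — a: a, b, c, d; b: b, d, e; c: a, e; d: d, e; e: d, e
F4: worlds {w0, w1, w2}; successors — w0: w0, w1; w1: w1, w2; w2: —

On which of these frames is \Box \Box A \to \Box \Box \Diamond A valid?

Frame correspondent (Sahlqvist): \forall x \forall z (x R^2 z \to \exists w (x R^2 w \wedge zRw)) — i.e. a generalized confluence (Geach) condition.
F1: holds.
F2: fails — w0R²w1 but no w with w0R²w and w1Rw.
F3: holds.
F4: fails — w0R²w2 but no w with w0R²w and w2Rw.
Valid on: F1, F3.

F1, F3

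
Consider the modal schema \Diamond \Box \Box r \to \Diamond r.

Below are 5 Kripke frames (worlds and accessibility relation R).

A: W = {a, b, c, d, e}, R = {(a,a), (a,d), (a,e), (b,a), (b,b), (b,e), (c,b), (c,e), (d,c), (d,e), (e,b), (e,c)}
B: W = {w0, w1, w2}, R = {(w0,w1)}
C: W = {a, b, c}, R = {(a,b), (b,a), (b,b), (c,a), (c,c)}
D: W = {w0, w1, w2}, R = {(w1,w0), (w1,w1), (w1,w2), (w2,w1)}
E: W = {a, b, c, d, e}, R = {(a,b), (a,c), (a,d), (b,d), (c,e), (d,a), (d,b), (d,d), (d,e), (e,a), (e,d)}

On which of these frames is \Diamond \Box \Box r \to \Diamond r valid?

This is the axiom for a generalized confluence (Geach) condition; its first-order frame correspondent is \forall x \forall y (xRy \to \exists w (y R^2 w \wedge xRw)).
A: condition met.
B: fails — w0Rw1 but no w with w1R²w and w0Rw.
C: condition met.
D: fails — w1Rw0 but no w with w0R²w and w1Rw.
E: condition met.

A, C, E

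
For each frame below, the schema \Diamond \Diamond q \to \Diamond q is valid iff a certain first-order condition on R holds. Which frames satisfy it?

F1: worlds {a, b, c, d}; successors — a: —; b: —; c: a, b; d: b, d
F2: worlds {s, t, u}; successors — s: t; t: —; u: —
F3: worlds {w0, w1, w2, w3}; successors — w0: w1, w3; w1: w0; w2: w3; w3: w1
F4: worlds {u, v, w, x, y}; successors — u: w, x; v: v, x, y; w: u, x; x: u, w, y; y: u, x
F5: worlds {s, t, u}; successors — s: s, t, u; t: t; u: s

The schema corresponds to transitivity: \forall x \forall y \forall z (Rxy \wedge Ryz \to Rxz).
F1: condition met.
F2: condition met.
F3: fails — Rw1w0 and Rw0w1 but not Rw1w1.
F4: fails — Rxw and Rwx but not Rxx.
F5: fails — Rus and Rsu but not Ruu.

F1, F2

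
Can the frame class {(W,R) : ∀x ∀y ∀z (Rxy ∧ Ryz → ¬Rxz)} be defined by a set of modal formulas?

Not definable by any modal formula

Any modally definable frame class is closed under surjective bounded morphisms.
The 3-cycle (worlds 0,1,2 with 0→1→2→0) is intransitive. Mapping every world to a single reflexive point • is a surjective bounded morphism; the reflexive point is not intransitive (R••∧R•• but R••).
Hence intransitivity is not modally definable.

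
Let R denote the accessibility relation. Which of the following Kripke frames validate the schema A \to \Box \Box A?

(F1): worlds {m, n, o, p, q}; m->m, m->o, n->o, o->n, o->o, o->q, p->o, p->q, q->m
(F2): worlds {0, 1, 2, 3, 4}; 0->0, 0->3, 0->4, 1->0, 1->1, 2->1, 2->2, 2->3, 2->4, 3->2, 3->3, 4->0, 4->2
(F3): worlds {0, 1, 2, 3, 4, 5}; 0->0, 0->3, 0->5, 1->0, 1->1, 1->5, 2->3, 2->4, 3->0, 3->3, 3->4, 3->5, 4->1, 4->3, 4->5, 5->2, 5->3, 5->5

none

The schema corresponds to a generalized confluence (Geach) condition: \forall x \forall z (x R^2 z \to \exists w (x = w \wedge z = w)).
(F1): fails — mR²n but m ≠ n.
(F2): fails — 0R²2 but 0 ≠ 2.
(F3): fails — 0R²2 but 0 ≠ 2.
Valid on no frame.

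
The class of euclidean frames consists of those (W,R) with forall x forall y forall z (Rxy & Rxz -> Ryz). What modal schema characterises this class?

◇s → □◇s

The condition is the Euclidean property. The 5 schema ◇s → □◇s defines it.
Suppose ◇s→□◇s is valid. Take Rxy, Rxz and set V(s)={y}. Then ◇s at x, so □◇s at x, so ◇s at z, so some w with Rzw has s; w=y, i.e. Rzy. By symmetry of the argument, Ryz.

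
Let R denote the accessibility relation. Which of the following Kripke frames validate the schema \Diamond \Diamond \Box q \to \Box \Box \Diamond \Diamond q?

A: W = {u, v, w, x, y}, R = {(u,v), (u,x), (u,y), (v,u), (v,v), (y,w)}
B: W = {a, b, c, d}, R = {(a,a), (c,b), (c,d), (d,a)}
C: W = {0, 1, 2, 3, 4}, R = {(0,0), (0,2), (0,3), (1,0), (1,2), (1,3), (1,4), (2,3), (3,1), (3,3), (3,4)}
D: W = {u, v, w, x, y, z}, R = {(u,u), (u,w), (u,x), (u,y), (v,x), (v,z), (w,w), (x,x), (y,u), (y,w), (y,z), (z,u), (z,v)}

This is the axiom for a generalized confluence (Geach) condition; its first-order frame correspondent is \forall x \forall y \forall z ((x R^2 y \wedge x R^2 z) \to \exists w (yRw \wedge z R^2 w)).
A: fails — uR²u, uR²w but no t with uRt and wR²t.
B: condition met.
C: fails — 0R²0, 0R²4 but no w with 0Rw and 4R²w.
D: fails — uR²w, uR²x but no t with wRt and xR²t.
Valid on: B.

B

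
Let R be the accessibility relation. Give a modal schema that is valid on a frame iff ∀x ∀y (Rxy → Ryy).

This is shift-reflexivity; the standard corresponding axiom is T□: □(□s → s).
Suppose □(□s→s) is valid. Take Rxy and set V(s)={w : Ryw}. Then at y, □s holds; since □(□s→s) at x, □s→s at y, so s at y, i.e. Ryy.

□(□s → s)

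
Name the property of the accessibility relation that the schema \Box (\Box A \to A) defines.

shift-reflexivity: \forall x \forall y (Rxy \to Ryy)

Suppose □(□A→A) is valid. Take Rxy and set V(A)={w : Ryw}. Then at y, □A holds; since □(□A→A) at x, □A→A at y, so A at y, i.e. Ryy.
Conversely, any frame satisfying \forall x \forall y (Rxy \to Ryy) validates the schema.
So the correspondent is shift-reflexivity.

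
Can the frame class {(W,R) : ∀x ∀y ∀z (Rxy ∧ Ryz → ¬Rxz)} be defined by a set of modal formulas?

Modal frame validity is preserved under surjective bounded morphisms.
The 5-cycle (worlds a,b,c,d,e with a→b→c→d→e→a) is intransitive. Mapping every world to a single reflexive point • is a surjective bounded morphism; the reflexive point is not intransitive (R••∧R•• but R••).
Hence intransitivity is not modally definable.

Not definable by any modal formula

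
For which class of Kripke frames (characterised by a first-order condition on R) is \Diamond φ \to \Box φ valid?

Partial functionality

Suppose ◇φ→□φ is valid. Take Rxy, Rxz and set V(φ)={y}. Then ◇φ at x, so □φ at x, so φ at z, i.e. z=y.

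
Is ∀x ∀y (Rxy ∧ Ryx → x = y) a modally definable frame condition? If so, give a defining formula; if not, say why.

No — not modally definable

Modal frame validity is preserved under surjective bounded morphisms.
The 4-cycle (worlds s,t,u,v with s→t→u→v→s) is antisymmetric. Sending even-indexed worlds to s and odd-indexed worlds to t is a surjective bounded morphism onto the two-world frame with s↔t, which is not antisymmetric.
So the class is not modally definable.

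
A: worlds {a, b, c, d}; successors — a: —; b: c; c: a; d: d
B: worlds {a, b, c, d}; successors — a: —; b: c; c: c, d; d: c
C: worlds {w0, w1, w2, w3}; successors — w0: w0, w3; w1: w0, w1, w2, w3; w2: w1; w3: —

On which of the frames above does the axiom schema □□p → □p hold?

This is the axiom for density; its first-order frame correspondent is ∀x ∀y (Rxy → ∃z (Rxz ∧ Rzy)).
A: fails — Rca but no z with Rcz and Rza.
B: condition met.
C: condition met.

B, C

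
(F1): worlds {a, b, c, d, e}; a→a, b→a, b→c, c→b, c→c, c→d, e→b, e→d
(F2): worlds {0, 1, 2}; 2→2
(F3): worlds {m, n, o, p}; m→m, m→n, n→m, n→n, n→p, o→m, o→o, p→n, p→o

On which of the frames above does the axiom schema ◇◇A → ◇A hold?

(F2)

Frame correspondent (Sahlqvist): ∀x ∀y ∀z (Rxy ∧ Ryz → Rxz) — i.e. transitivity.
(F1): fails — Rbc and Rcd but not Rbd.
(F2): condition met.
(F3): fails — Rom and Rmn but not Ron.
Valid on: (F2).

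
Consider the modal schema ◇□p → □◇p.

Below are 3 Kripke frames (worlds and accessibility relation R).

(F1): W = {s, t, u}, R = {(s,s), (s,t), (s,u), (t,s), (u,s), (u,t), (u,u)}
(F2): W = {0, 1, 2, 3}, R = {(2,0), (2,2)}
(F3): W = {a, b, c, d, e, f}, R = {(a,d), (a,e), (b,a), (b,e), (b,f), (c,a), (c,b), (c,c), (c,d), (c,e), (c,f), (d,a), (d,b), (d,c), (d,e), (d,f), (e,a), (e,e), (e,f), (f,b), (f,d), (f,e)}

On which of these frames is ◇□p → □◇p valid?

(F1), (F3)

Frame correspondent (Sahlqvist): ∀x ∀y ∀z (Rxy ∧ Rxz → ∃w (Ryw ∧ Rzw)) — i.e. convergence.
(F1): condition met.
(F2): fails — R22 and R20 but 2 and 0 have no common successor.
(F3): condition met.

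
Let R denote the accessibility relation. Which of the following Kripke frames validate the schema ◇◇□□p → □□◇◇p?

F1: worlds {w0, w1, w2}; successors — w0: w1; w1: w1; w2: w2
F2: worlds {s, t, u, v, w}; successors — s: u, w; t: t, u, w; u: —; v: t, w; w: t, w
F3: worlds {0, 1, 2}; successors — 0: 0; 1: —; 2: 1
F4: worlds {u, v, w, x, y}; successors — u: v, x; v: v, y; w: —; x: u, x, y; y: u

This is the axiom for a generalized confluence (Geach) condition; its first-order frame correspondent is ∀x ∀y ∀z ((xR²y ∧ xR²z) → ∃w (yR²w ∧ zR²w)).
F1: ✓.
F2: fails — tR²t, tR²u but no w* with tR²w* and uR²w*.
F3: ✓.
F4: ✓.

F1, F3, F4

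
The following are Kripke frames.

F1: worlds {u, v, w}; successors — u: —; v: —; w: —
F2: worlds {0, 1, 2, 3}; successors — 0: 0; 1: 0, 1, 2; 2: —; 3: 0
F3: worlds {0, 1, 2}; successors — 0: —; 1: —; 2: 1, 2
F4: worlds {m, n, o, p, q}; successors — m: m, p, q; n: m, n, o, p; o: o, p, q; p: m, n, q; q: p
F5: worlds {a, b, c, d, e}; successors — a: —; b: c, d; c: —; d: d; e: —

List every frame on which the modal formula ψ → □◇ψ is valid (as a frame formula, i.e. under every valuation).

Frame correspondent (Sahlqvist): ∀x ∀y (Rxy → Ryx) — i.e. symmetry.
F1: holds.
F2: fails — R10 but not R01.
F3: fails — R21 but not R12.
F4: fails — Rop but not Rpo.
F5: fails — Rbc but not Rcb.
Valid on: F1.

F1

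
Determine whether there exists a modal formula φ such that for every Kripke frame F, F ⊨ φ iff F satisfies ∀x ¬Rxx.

Modal frame validity is preserved under surjective bounded morphisms.
The 5-cycle (worlds a,b,c,d,e with a→b→c→d→e→a) is irreflexive, and the map sending every world to a single reflexive point • is a surjective bounded morphism (forth: every edge maps to (•,•); back: every world has a successor). So any modal formula valid on the 5-cycle is also valid on the reflexive point, which is not irreflexive.
So the class is not modally definable.

No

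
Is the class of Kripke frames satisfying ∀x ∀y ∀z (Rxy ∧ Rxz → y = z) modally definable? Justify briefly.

The condition is partial functionality. A defining modal formula is ◇p → □p.
Suppose ◇p→□p is valid. Take Rxy, Rxz and set V(p)={y}. Then ◇p at x, so □p at x, so p at z, i.e. z=y.

Definable; ◇p → □p defines it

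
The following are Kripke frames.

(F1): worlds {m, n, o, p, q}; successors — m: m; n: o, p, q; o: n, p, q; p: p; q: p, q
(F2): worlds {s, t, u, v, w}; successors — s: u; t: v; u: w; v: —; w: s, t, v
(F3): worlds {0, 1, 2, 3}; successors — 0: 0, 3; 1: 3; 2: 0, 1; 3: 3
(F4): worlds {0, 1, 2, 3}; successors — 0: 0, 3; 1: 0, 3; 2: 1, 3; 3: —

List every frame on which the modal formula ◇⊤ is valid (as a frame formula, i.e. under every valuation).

Frame correspondent (Sahlqvist): ∀x ∃y Rxy — i.e. seriality.
(F1): holds.
(F2): fails — world v has no successor.
(F3): holds.
(F4): fails — world 3 has no successor.

(F1), (F3)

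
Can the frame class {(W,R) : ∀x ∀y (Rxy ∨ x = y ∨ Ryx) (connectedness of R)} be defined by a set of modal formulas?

Any modally definable frame class is closed under disjoint unions.
Take 4 disjoint single-world reflexive frames: each is trivially connected, but their disjoint union has 4 worlds with no edge between distinct components, so it is not connected.
Hence connectedness of R is not modally definable.

Not modally definable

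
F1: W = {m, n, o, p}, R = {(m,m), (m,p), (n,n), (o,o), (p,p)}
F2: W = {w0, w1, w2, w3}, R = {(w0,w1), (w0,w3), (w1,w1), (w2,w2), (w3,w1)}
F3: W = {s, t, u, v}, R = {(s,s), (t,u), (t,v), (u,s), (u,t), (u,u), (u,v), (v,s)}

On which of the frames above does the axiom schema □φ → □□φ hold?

Frame correspondent (Sahlqvist): ∀x ∀y ∀z (Rxy ∧ Ryz → Rxz) — i.e. transitivity.
F1: condition met.
F2: condition met.
F3: fails — Rtv and Rvs but not Rts.

F1, F2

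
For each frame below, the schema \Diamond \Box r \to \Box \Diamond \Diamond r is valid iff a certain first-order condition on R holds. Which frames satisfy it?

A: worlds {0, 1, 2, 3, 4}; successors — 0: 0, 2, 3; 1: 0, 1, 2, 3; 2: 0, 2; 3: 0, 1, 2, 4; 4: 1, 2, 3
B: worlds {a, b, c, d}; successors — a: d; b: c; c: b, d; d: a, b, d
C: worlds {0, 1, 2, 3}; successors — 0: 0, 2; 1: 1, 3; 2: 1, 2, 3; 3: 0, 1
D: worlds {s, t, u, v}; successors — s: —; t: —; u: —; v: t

The schema corresponds to a generalized confluence (Geach) condition: \forall x \forall y \forall z ((xRy \wedge xRz) \to \exists w (yRw \wedge z R^2 w)).
A: holds.
B: fails — cRb, cRb but no w with bRw and bR²w.
C: holds.
D: fails — vRt, vRt but no w with tRw and tR²w.

A, C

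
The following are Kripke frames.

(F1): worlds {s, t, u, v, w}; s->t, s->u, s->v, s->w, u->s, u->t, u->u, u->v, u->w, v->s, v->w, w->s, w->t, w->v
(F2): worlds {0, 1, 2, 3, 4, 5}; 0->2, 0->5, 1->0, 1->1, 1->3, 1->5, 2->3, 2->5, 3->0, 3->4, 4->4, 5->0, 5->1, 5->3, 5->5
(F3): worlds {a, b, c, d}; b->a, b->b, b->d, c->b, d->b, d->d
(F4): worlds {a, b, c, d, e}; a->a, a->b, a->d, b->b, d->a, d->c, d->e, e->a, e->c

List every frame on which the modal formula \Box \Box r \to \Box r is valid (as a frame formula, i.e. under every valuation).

(F1), (F3)

This is the axiom for density; its first-order frame correspondent is \forall x \forall y (Rxy \to \exists z (Rxz \wedge Rzy)).
(F1): holds.
(F2): fails — R02 but no z with R0z and Rz2.
(F3): holds.
(F4): fails — Rec but no z with Rez and Rzc.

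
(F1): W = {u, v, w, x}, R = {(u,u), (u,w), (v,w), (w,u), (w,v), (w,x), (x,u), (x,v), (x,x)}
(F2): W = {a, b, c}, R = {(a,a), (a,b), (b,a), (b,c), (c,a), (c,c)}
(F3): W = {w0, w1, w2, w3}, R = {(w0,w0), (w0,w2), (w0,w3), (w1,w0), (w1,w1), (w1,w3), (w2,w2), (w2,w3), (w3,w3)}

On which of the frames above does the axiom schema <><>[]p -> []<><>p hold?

(F2), (F3)

The schema corresponds to a generalized confluence (Geach) condition: forall x forall y forall z ((x R^2 y & xRz) -> exists w (yRw & z R^2 w)).
(F1): fails — wR²v, wRv but no t with vRt and vR²t.
(F2): holds.
(F3): holds.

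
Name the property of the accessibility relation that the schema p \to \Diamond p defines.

Reflexivity

This is frame-equivalent to □p → p (substitute ¬p for p and contrapose).
Suppose □p→p is valid. At any x set V(p)={w : Rxw}. Then □p holds at x, so p holds at x, i.e. Rxx.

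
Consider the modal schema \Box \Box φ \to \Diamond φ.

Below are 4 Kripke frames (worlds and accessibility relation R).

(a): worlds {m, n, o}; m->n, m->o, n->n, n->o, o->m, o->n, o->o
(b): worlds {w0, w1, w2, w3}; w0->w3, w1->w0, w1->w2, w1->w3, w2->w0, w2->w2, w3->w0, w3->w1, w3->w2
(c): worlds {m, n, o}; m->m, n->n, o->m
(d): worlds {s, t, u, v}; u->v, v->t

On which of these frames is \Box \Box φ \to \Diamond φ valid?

This is the axiom for a generalized confluence (Geach) condition; its first-order frame correspondent is \forall x \exists w (x R^2 w \wedge xRw).
(a): condition met.
(b): fails — at w0 but no w with w0R²w and w0Rw.
(c): condition met.
(d): fails — at s but no w with sR²w and sRw.

(a), (c)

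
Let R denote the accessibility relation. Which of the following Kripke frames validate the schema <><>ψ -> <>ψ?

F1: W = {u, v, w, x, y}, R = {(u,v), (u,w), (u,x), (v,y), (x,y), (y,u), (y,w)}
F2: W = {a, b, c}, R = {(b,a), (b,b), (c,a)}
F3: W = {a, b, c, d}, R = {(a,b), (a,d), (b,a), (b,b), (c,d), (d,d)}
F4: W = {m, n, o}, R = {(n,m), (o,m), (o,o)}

This is the axiom for transitivity; its first-order frame correspondent is forall x forall y forall z (Rxy & Ryz -> Rxz).
F1: fails — Ruv and Rvy but not Ruy.
F2: holds.
F3: fails — Rab and Rba but not Raa.
F4: holds.

F2, F4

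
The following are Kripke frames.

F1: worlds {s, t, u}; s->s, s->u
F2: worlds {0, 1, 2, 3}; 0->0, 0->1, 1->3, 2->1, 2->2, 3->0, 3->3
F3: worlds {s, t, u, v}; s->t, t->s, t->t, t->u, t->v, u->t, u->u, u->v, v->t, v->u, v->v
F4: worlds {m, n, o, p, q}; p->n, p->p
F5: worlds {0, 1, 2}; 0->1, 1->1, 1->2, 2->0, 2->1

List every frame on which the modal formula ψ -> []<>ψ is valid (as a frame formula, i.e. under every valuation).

Frame correspondent (Sahlqvist): forall x forall y (Rxy -> Ryx) — i.e. symmetry.
F1: fails — Rsu but not Rus.
F2: fails — R01 but not R10.
F3: ✓.
F4: fails — Rpn but not Rnp.
F5: fails — R01 but not R10.

F3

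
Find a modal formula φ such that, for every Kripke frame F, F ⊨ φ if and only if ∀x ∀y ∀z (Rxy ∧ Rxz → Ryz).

A defining formula is ◇p → □◇p (the 5 axiom).

◇p → □◇p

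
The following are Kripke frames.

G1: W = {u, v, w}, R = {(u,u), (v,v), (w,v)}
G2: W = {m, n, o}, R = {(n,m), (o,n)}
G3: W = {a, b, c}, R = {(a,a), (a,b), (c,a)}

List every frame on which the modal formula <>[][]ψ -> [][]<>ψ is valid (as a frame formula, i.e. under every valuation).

The schema corresponds to a generalized confluence (Geach) condition: forall x forall y forall z ((xRy & x R^2 z) -> exists w (y R^2 w & zRw)).
G1: condition met.
G2: fails — oRn, oR²m but no w with nR²w and mRw.
G3: fails — aRa, aR²b but no w with aR²w and bRw.

G1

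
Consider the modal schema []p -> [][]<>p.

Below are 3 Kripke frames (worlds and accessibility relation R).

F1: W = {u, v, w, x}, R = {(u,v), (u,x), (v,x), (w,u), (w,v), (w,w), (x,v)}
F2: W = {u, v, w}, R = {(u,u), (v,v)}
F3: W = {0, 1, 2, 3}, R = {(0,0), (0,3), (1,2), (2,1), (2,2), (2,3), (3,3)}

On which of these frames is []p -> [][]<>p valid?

F2

The schema corresponds to a generalized confluence (Geach) condition: forall x forall z (x R^2 z -> exists w (xRw & zRw)).
F1: fails — wR²v but no t with wRt and vRt.
F2: holds.
F3: fails — 1R²3 but no w with 1Rw and 3Rw.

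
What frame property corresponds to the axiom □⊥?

□⊥ is valid iff no world has any successor (otherwise □⊥ fails at any world with one).

emptiness of R: ∀x ∀y ¬Rxy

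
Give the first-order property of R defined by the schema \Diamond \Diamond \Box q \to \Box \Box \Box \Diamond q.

\forall x \forall y \forall z ((x R^2 y \wedge x R^3 z) \to \exists w (yRw \wedge zRw))

This is a Sahlqvist (Geach-type) schema ◇^2□^1q → □^3◇^1q.
Minimal-valuation argument: fix x; take any y with xR^2y and any z with xR^3z. Set V(q) to the set of worlds R-reachable from y in exactly 1 step. Then □^1q holds at y, so the antecedent holds at x; validity forces ◇^1q at z, giving a w with zR^1w and yR^1w.
First-order correspondent: \forall x \forall y \forall z ((x R^2 y \wedge x R^3 z) \to \exists w (yRw \wedge zRw)).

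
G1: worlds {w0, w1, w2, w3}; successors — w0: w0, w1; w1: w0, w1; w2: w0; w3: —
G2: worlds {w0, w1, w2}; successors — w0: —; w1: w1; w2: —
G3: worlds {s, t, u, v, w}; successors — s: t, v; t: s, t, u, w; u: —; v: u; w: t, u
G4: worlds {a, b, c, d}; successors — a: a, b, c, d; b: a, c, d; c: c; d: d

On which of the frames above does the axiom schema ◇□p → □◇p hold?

G1, G2

This is the axiom for convergence; its first-order frame correspondent is ∀x ∀y ∀z (Rxy ∧ Rxz → ∃w (Ryw ∧ Rzw)).
G1: satisfies the condition.
G2: satisfies the condition.
G3: fails — Rts and Rtu but s and u have no common successor.
G4: fails — Rac and Rad but c and d have no common successor.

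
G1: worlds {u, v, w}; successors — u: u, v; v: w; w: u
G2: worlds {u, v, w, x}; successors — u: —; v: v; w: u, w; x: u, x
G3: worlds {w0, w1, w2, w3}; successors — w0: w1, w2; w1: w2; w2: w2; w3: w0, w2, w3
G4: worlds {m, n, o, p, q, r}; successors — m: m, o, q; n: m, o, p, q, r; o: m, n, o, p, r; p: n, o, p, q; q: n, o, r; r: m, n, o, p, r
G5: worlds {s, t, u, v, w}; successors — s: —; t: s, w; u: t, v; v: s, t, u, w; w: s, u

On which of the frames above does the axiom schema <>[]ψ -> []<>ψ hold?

G3, G4

This is the axiom for convergence; its first-order frame correspondent is forall x forall y forall z (Rxy & Rxz -> exists w (Ryw & Rzw)).
G1: fails — Ruv and Ruu but v and u have no common successor.
G2: fails — Rww and Rwu but w and u have no common successor.
G3: ✓.
G4: ✓.
G5: fails — Rts and Rts but s and s have no common successor.
Valid on: G3, G4.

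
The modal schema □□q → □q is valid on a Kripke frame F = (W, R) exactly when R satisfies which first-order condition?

density

Suppose □□q→□q is valid. Take Rxy and set V(q)={w : xR²w}. Then □□q at x, so □q at x, so q at y, i.e. ∃z(Rxz∧Rzy).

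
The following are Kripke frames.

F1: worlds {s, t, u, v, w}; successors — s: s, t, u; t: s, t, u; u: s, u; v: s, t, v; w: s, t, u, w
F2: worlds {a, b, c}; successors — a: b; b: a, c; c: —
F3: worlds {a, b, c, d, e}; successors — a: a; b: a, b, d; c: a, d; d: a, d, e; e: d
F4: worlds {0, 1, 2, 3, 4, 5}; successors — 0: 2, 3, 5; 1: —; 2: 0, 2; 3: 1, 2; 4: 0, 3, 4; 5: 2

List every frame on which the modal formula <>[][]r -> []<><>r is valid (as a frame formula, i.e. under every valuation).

Frame correspondent (Sahlqvist): forall x forall y forall z ((xRy & xRz) -> exists w (y R^2 w & z R^2 w)) — i.e. a generalized confluence (Geach) condition.
F1: satisfies the condition.
F2: fails — bRa, bRc but no w with aR²w and cR²w.
F3: satisfies the condition.
F4: fails — 3R1, 3R1 but no w with 1R²w and 1R²w.

F1, F3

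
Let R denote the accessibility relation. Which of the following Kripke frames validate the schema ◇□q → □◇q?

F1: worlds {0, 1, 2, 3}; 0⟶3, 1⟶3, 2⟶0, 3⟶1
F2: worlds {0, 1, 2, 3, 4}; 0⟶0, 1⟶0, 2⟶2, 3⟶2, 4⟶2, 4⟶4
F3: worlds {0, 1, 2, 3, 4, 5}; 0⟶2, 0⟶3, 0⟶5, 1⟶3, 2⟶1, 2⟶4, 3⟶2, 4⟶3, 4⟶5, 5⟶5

F1, F2

This is the axiom for convergence; its first-order frame correspondent is ∀x ∀y ∀z (Rxy ∧ Rxz → ∃w (Ryw ∧ Rzw)).
F1: condition met.
F2: condition met.
F3: fails — R02 and R03 but 2 and 3 have no common successor.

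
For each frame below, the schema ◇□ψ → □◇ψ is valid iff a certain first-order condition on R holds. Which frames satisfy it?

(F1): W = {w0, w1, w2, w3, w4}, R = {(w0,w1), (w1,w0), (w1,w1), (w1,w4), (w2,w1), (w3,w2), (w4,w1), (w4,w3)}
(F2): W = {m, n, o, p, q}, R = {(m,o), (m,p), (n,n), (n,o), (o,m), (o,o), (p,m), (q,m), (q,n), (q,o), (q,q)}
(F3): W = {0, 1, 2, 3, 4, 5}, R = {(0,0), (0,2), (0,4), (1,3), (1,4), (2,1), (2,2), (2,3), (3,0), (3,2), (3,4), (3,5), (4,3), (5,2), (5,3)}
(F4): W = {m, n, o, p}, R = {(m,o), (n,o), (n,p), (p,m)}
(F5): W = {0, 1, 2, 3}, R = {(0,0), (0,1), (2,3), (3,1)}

The schema corresponds to convergence: ∀x ∀y ∀z (Rxy ∧ Rxz → ∃w (Ryw ∧ Rzw)).
(F1): fails — Rw4w1 and Rw4w3 but w1 and w3 have no common successor.
(F2): ✓.
(F3): fails — R00 and R04 but 0 and 4 have no common successor.
(F4): fails — Rmo and Rmo but o and o have no common successor.
(F5): fails — R00 and R01 but 0 and 1 have no common successor.
Valid on: (F2).

(F2)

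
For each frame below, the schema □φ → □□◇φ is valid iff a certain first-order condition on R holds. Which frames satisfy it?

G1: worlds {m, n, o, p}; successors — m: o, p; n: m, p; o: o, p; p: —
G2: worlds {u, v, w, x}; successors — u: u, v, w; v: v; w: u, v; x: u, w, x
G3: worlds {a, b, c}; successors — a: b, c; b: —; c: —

This is the axiom for a generalized confluence (Geach) condition; its first-order frame correspondent is ∀x ∀z (xR²z → ∃w (xRw ∧ zRw)).
G1: fails — mR²p but no w with mRw and pRw.
G2: fails — xR²v but no t with xRt and vRt.
G3: condition met.
Valid on: G3.

G3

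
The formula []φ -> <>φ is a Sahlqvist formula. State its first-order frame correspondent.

Seriality

This schema is the D axiom.
It corresponds to seriality: forall x exists y Rxy.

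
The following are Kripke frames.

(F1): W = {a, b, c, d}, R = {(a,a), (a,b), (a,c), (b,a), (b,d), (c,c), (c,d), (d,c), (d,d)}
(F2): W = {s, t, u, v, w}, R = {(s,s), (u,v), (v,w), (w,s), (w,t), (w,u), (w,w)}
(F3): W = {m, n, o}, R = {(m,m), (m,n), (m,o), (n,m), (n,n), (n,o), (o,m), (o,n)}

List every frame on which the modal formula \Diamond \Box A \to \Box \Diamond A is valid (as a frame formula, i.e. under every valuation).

(F1), (F3)

Frame correspondent (Sahlqvist): \forall x \forall y \forall z (Rxy \wedge Rxz \to \exists w (Ryw \wedge Rzw)) — i.e. convergence.
(F1): ✓.
(F2): fails — Rww and Rwt but w and t have no common successor.
(F3): ✓.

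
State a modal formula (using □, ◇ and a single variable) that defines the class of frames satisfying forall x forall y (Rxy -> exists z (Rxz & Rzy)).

The condition is density. The C4 schema □□r → □r defines it.
Suppose □□r→□r is valid. Take Rxy and set V(r)={w : xR²w}. Then □□r at x, so □r at x, so r at y, i.e. ∃z(Rxz∧Rzy).

□□r → □r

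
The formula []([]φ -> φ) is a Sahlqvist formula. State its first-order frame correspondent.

Shift-reflexivity

Suppose □(□φ→φ) is valid. Take Rxy and set V(φ)={w : Ryw}. Then at y, □φ holds; since □(□φ→φ) at x, □φ→φ at y, so φ at y, i.e. Ryy.
The converse is a direct semantic check.
Frame condition: forall x forall y (Rxy -> Ryy).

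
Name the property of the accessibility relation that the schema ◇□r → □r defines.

This is a form of the 5 axiom.
It corresponds to the Euclidean property: ∀x ∀y ∀z (Rxy ∧ Rxz → Ryz).

the Euclidean property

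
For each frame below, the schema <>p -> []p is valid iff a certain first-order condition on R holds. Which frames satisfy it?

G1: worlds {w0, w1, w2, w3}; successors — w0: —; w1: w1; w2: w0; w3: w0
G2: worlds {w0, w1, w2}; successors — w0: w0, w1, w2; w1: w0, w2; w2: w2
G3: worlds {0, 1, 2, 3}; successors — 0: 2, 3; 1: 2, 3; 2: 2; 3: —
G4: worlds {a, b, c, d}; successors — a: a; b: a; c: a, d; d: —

The schema corresponds to partial functionality: forall x forall y forall z (Rxy & Rxz -> y = z).
G1: ✓.
G2: fails — w0 sees both w0 and w1.
G3: fails — 0 sees both 2 and 3.
G4: fails — c sees both a and d.
Valid on: G1.

G1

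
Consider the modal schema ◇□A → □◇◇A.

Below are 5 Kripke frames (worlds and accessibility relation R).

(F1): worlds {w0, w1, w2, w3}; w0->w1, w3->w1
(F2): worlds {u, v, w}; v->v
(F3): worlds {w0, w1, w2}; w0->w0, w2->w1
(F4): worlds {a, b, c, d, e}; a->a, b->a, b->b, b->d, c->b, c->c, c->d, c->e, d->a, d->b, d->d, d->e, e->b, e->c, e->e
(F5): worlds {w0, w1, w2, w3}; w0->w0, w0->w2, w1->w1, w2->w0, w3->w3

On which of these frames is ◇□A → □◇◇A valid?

The schema corresponds to a generalized confluence (Geach) condition: ∀x ∀y ∀z ((xRy ∧ xRz) → ∃w (yRw ∧ zR²w)).
(F1): fails — w0Rw1, w0Rw1 but no w with w1Rw and w1R²w.
(F2): holds.
(F3): fails — w2Rw1, w2Rw1 but no w with w1Rw and w1R²w.
(F4): fails — dRe, dRa but no w with eRw and aR²w.
(F5): holds.
Valid on: (F2), (F5).

(F2), (F5)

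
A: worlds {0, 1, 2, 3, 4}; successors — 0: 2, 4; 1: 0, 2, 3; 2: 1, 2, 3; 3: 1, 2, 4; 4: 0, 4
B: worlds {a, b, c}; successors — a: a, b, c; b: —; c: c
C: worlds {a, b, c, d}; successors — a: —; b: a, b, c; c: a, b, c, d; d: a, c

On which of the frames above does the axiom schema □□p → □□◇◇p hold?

A

The schema corresponds to a generalized confluence (Geach) condition: ∀x ∀z (xR²z → ∃w (xR²w ∧ zR²w)).
A: condition met.
B: fails — aR²b but no w with aR²w and bR²w.
C: fails — bR²a but no w with bR²w and aR²w.
Valid on: A.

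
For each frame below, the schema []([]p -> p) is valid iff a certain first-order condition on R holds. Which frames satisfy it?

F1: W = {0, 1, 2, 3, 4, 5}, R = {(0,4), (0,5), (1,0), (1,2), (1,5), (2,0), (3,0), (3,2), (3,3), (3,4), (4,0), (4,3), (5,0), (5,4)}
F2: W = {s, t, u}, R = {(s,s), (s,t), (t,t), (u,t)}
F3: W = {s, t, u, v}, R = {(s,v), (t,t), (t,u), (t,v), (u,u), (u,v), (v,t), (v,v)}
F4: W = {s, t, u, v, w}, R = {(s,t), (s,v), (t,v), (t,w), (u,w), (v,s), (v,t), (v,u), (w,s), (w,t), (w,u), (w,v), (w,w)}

This is the axiom for shift-reflexivity; its first-order frame correspondent is forall x forall y (Rxy -> Ryy).
F1: fails — R10 but not R00.
F2: satisfies the condition.
F3: satisfies the condition.
F4: fails — Rwt but not Rtt.
Valid on: F2, F3.

F2, F3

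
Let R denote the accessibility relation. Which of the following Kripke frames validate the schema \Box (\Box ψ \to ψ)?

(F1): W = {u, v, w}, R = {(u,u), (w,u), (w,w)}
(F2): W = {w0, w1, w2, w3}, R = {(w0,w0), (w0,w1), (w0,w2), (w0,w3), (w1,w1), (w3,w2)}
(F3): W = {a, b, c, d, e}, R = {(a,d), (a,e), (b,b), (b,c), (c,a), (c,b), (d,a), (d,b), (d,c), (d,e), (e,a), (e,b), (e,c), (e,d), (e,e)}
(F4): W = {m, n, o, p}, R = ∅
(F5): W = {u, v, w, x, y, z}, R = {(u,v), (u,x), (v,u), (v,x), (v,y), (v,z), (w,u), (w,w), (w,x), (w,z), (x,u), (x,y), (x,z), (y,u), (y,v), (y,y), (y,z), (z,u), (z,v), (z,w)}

(F1), (F4)

The schema corresponds to shift-reflexivity: \forall x \forall y (Rxy \to Ryy).
(F1): satisfies the condition.
(F2): fails — Rw3w2 but not Rw2w2.
(F3): fails — Rbc but not Rcc.
(F4): satisfies the condition.
(F5): fails — Ruv but not Rvv.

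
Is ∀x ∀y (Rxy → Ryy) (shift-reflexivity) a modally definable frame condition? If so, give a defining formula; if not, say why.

Yes, by □(□r → r)

The condition is shift-reflexivity. A defining modal formula is □(□r → r).
Suppose □(□r→r) is valid. Take Rxy and set V(r)={w : Ryw}. Then at y, □r holds; since □(□r→r) at x, □r→r at y, so r at y, i.e. Ryy.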